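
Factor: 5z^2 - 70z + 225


Roots satisfy r1 + r2 = -b/a = 14 and r1*r2 = c/a = 45.
So r1 = 9, r2 = 5.
5z^2 - 70z + 225 = 5(z - r1)(z - r2) = 5(z - 9)(z - 5)


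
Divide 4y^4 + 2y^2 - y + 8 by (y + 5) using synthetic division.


Synthetic division with c = -5. Coefficients: 4, 0, 2, -1, 8
Bring down 4.
  4 * -5 = -20; -20 + 0 = -20
  -20 * -5 = 100; 100 + 2 = 102
  102 * -5 = -510; -510 - 1 = -511
  -511 * -5 = 2555; 2555 + 8 = 2563
Quotient: 4y^3 - 20y^2 + 102y - 511, Remainder: 2563


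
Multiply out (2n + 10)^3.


Expand (2n + 10)^3 by repeated multiplication:
  (2n + 10)^2 = 4n^2 + 40n + 100
= 8n^3 + 120n^2 + 600n + 1000


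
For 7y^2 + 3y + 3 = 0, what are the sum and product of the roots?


For ay^2+by+c=0: sum = -b/a, product = c/a.
a=7, b=3, c=3
Sum = -(3)/7 = -3/7
Product = (3)/7 = 3/7


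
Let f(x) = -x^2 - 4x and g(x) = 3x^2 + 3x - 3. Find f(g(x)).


Substitute g(x) into f:
f(g(x)) = -1*(3x^2 + 3x - 3)^2 + (-4)*(3x^2 + 3x - 3)
(3x^2 + 3x - 3)^2 = 9x^4 + 18x^3 - 9x^2 - 18x + 9
Expand and combine: -9x^4 - 18x^3 - 3x^2 + 6x + 3


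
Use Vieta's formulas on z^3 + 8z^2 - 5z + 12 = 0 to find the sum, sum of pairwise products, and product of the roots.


Monic cubic z^3+bz^2+cz+d=0: sum=-b, pairwise sum=c, product=-d.
b=8, c=-5, d=12
r1+r2+r3 = -8
r1r2+r1r3+r2r3 = -5
r1r2r3 = -12


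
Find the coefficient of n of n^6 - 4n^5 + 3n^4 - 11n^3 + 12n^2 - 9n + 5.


Read off the coefficient of n: -9


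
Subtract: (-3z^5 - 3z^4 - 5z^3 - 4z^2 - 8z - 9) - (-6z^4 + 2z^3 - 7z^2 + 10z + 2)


Distribute the minus sign:
  (-3z^5 - 3z^4 - 5z^3 - 4z^2 - 8z - 9)
- (-6z^4 + 2z^3 - 7z^2 + 10z + 2)
Negate second polynomial: 6z^4 - 2z^3 + 7z^2 - 10z - 2
Add: -3z^5 + 3z^4 - 7z^3 + 3z^2 - 18z - 11


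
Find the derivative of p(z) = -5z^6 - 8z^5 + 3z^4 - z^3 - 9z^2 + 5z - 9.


Apply the power rule term by term:
  d/dz(-5z^6) = -30z^5
  d/dz(-8z^5) = -40z^4
  d/dz(3z^4) = 12z^3
  d/dz(-z^3) = -3z^2
  d/dz(-9z^2) = -18z
  d/dz(5z) = 5
  d/dz(-9) = 0
p'(z) = -30z^5 - 40z^4 + 12z^3 - 3z^2 - 18z + 5


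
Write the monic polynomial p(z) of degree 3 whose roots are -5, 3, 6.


p(z) = (z + 5)(z - 3)(z - 6)
Expand: z^3 - 4z^2 - 27z + 90


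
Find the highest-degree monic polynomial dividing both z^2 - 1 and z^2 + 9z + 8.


Factor each:
  z^2 - 1 = (z + 1)(z - 1)
  z^2 + 9z + 8 = (z + 1)(z + 8)
Common monic factor: z + 1


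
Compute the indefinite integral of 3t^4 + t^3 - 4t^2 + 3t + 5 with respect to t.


Reverse power rule on each term:
  ∫ 3t^4 dt = (3/5)t^5
  ∫ t^3 dt = (1/4)t^4
  ∫ -4t^2 dt = -(4/3)t^3
  ∫ 3t dt = (3/2)t^2
  ∫ 5 dt = 5t
F(t) = (3/5)t^5 + (1/4)t^4 - (4/3)t^3 + (3/2)t^2 + 5t + C


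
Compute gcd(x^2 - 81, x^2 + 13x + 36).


Factor each:
  x^2 - 81 = (x + 9)(x - 9)
  x^2 + 13x + 36 = (x + 9)(x + 4)
Common monic factor: x + 9


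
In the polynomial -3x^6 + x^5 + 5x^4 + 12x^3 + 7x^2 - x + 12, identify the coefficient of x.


Read off the coefficient of x: -1


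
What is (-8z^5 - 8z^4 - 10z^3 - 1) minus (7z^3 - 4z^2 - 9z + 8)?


Distribute the minus sign:
  (-8z^5 - 8z^4 - 10z^3 - 1)
- (7z^3 - 4z^2 - 9z + 8)
Negate second polynomial: -7z^3 + 4z^2 + 9z - 8
Add: -8z^5 - 8z^4 - 17z^3 + 4z^2 + 9z - 9


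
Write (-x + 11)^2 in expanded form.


Expand (-x + 11)^2 by repeated multiplication:
= x^2 - 22x + 121


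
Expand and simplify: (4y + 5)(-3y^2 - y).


Distribute each term of the first polynomial:
  (4y)(-3y^2 - y) = -12y^3 - 4y^2
  (5)(-3y^2 - y) = -15y^2 - 5y
Sum: -12y^3 - 19y^2 - 5y


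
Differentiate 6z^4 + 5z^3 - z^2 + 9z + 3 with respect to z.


Apply the power rule term by term:
  d/dz(6z^4) = 24z^3
  d/dz(5z^3) = 15z^2
  d/dz(-z^2) = -2z
  d/dz(9z) = 9
  d/dz(3) = 0
p'(z) = 24z^3 + 15z^2 - 2z + 9


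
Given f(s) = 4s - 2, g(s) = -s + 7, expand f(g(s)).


Substitute g(s) into f:
f(g(s)) = 4*(-s + 7) + (-2)
Expand and combine: -4s + 26


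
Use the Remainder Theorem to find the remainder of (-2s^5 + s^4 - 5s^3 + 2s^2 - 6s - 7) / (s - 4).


By the Remainder Theorem, the remainder equals p(4):
  -2*(4)^5 = -2048
  1*(4)^4 = 256
  -5*(4)^3 = -320
  2*(4)^2 = 32
  -6*(4)^1 = -24
  constant: -7
Sum: -2048 + 256 - 320 + 32 - 24 - 7 = -2111


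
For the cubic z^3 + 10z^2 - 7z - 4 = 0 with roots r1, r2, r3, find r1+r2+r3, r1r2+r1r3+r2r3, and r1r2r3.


Monic cubic z^3+bz^2+cz+d=0: sum=-b, pairwise sum=c, product=-d.
b=10, c=-7, d=-4
r1+r2+r3 = -10
r1r2+r1r3+r2r3 = -7
r1r2r3 = 4


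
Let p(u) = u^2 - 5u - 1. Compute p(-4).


Using direct substitution:
  1 * (-4)^2 = 16
  -5 * (-4)^1 = 20
  constant: -1
Sum = 16 + 20 - 1 = 35


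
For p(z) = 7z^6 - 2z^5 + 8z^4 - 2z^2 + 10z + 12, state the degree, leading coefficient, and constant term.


Highest power of z is 6, with coefficient 7. Constant term is 12.
Degree = 6, leading coefficient = 7, constant term = 12


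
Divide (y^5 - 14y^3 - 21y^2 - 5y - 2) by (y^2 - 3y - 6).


(y^5 - 14y^3 - 21y^2 - 5y - 2) / (y^2 - 3y - 6)
Step 1: y^3 * (y^2 - 3y - 6) = y^5 - 3y^4 - 6y^3; subtract.
Step 2: 3y^2 * (y^2 - 3y - 6) = 3y^4 - 9y^3 - 18y^2; subtract.
Step 3: y * (y^2 - 3y - 6) = y^3 - 3y^2 - 6y; subtract.
Step 4: 0 * (y^2 - 3y - 6) = 0; subtract.
Quotient: y^3 + 3y^2 + y, Remainder: y - 2


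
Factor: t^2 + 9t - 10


Roots satisfy r1 + r2 = -b/a = -9 and r1*r2 = c/a = -10.
So r1 = 1, r2 = -10.
t^2 + 9t - 10 = (t - r1)(t - r2) = (t - 1)(t + 10)


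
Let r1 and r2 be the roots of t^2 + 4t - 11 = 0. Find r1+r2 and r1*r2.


For at^2+bt+c=0: sum = -b/a, product = c/a.
a=1, b=4, c=-11
Sum = -(4)/1 = -4
Product = (-11)/1 = -11


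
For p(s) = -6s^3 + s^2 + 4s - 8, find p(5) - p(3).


p(5) = -713
p(3) = -149
p(5) - p(3) = -713 + 149 = -564


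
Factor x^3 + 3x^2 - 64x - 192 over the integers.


Try integer roots (divisors of -192). x=-8: p(-8)=0.
Divide out (x + 8): quotient is x^2 - 5x - 24.
Factor the quadratic: (x + 3)(x - 8)
Result: (x + 8)(x + 3)(x - 8)


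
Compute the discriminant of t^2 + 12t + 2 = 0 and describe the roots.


D = b^2 - 4ac = (12)^2 - 4(1)(2) = 144 - 8 = 136
Since D > 0: two distinct irrational roots


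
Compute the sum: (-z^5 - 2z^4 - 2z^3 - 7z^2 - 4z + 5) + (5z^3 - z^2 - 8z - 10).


Align terms by degree and add:
  -z^5 - 2z^4 - 2z^3 - 7z^2 - 4z + 5
+ 5z^3 - z^2 - 8z - 10
= -z^5 - 2z^4 + 3z^3 - 8z^2 - 12z - 5


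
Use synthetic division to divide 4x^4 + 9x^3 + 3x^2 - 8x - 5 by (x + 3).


Synthetic division with c = -3. Coefficients: 4, 9, 3, -8, -5
Bring down 4.
  4 * -3 = -12; -12 + 9 = -3
  -3 * -3 = 9; 9 + 3 = 12
  12 * -3 = -36; -36 - 8 = -44
  -44 * -3 = 132; 132 - 5 = 127
Quotient: 4x^3 - 3x^2 + 12x - 44, Remainder: 127


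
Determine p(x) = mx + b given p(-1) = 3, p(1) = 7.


p(x) = mx + b. Using p(-1)=3, p(1)=7:
m = (3 - 7)/(-1 - 1) = -4/-2 = 2
b = 3 - m*(-1) = 3 + 2 = 5
p(x) = 2x + 5


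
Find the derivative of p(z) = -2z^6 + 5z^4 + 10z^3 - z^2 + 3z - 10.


Apply the power rule term by term:
  d/dz(-2z^6) = -12z^5
  d/dz(5z^4) = 20z^3
  d/dz(10z^3) = 30z^2
  d/dz(-z^2) = -2z
  d/dz(3z) = 3
  d/dz(-10) = 0
p'(z) = -12z^5 + 20z^3 + 30z^2 - 2z + 3


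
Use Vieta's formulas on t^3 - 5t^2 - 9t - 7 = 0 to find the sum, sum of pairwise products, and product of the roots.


Monic cubic t^3+bt^2+ct+d=0: sum=-b, pairwise sum=c, product=-d.
b=-5, c=-9, d=-7
r1+r2+r3 = 5
r1r2+r1r3+r2r3 = -9
r1r2r3 = 7


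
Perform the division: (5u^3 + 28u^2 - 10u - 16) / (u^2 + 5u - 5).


(5u^3 + 28u^2 - 10u - 16) / (u^2 + 5u - 5)
Step 1: 5u * (u^2 + 5u - 5) = 5u^3 + 25u^2 - 25u; subtract.
Step 2: 3 * (u^2 + 5u - 5) = 3u^2 + 15u - 15; subtract.
Quotient: 5u + 3, Remainder: -1


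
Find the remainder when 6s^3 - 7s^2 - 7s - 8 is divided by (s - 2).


By the Remainder Theorem, the remainder equals p(2):
  6*(2)^3 = 48
  -7*(2)^2 = -28
  -7*(2)^1 = -14
  constant: -8
Sum: 48 - 28 - 14 - 8 = -2


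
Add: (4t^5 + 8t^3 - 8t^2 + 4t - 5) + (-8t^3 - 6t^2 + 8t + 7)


Align terms by degree and add:
  4t^5 + 8t^3 - 8t^2 + 4t - 5
  -8t^3 - 6t^2 + 8t + 7
= 4t^5 - 14t^2 + 12t + 2


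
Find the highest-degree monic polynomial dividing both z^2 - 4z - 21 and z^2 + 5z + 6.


Factor each:
  z^2 - 4z - 21 = (z + 3)(z - 7)
  z^2 + 5z + 6 = (z + 3)(z + 2)
Common monic factor: z + 3


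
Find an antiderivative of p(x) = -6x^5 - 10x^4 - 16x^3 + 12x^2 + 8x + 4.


Reverse power rule on each term:
  ∫ -6x^5 dx = -x^6
  ∫ -10x^4 dx = -2x^5
  ∫ -16x^3 dx = -4x^4
  ∫ 12x^2 dx = 4x^3
  ∫ 8x dx = 4x^2
  ∫ 4 dx = 4x
F(x) = -x^6 - 2x^5 - 4x^4 + 4x^3 + 4x^2 + 4x + C


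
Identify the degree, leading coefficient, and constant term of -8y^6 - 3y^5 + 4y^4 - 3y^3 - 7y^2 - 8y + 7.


Highest power of y is 6, with coefficient -8. Constant term is 7.
Degree = 6, leading coefficient = -8, constant term = 7


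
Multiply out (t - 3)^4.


Expand (t - 3)^4 by repeated multiplication:
  (t - 3)^2 = t^2 - 6t + 9
  (t - 3)^3 = t^3 - 9t^2 + 27t - 27
= t^4 - 12t^3 + 54t^2 - 108t + 81


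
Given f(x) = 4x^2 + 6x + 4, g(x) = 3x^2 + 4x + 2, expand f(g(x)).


Substitute g(x) into f:
f(g(x)) = 4*(3x^2 + 4x + 2)^2 + 6*(3x^2 + 4x + 2) + 4
(3x^2 + 4x + 2)^2 = 9x^4 + 24x^3 + 28x^2 + 16x + 4
Expand and combine: 36x^4 + 96x^3 + 130x^2 + 88x + 32


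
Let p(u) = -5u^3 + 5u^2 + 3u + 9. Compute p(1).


Using direct substitution:
  -5 * (1)^3 = -5
  5 * (1)^2 = 5
  3 * (1)^1 = 3
  constant: 9
Sum = -5 + 5 + 3 + 9 = 12


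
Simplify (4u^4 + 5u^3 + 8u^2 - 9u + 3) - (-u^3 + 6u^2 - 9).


Distribute the minus sign:
  (4u^4 + 5u^3 + 8u^2 - 9u + 3)
- (-u^3 + 6u^2 - 9)
Negate second polynomial: u^3 - 6u^2 + 9
Add: 4u^4 + 6u^3 + 2u^2 - 9u + 12


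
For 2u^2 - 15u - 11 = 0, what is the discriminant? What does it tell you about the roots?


D = b^2 - 4ac = (-15)^2 - 4(2)(-11) = 225 + 88 = 313
Since D > 0: two distinct irrational roots


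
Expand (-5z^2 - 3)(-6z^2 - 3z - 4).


Distribute each term of the first polynomial:
  (-5z^2)(-6z^2 - 3z - 4) = 30z^4 + 15z^3 + 20z^2
  (-3)(-6z^2 - 3z - 4) = 18z^2 + 9z + 12
Sum: 30z^4 + 15z^3 + 38z^2 + 9z + 12


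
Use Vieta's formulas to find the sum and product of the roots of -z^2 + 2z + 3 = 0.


For az^2+bz+c=0: sum = -b/a, product = c/a.
a=-1, b=2, c=3
Sum = -(2)/-1 = 2
Product = (3)/-1 = -3


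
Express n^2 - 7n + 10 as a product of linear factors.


Roots satisfy r1 + r2 = -b/a = 7 and r1*r2 = c/a = 10.
So r1 = 2, r2 = 5.
n^2 - 7n + 10 = (n - r1)(n - r2) = (n - 2)(n - 5)


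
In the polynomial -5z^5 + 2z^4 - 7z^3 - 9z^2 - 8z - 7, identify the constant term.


Read off the constant term: -7


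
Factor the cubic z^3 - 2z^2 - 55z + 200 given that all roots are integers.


Try integer roots (divisors of 200). z=5: p(5)=0.
Divide out (z - 5): quotient is z^2 + 3z - 40.
Factor the quadratic: (z - 5)(z + 8)
Result: (z - 5)(z - 5)(z + 8)


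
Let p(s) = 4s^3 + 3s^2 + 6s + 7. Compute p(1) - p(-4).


p(1) = 20
p(-4) = -225
p(1) - p(-4) = 20 + 225 = 245


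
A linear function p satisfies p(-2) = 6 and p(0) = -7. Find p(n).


p(n) = mn + b. Using p(-2)=6, p(0)=-7:
m = (6 + 7)/(-2) = 13/-2 = -13/2
b = 6 - m*(-2) = 6 - 13 = -7
p(n) = -(13/2)n - 7


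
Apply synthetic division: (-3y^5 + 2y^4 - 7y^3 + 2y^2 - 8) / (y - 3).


Synthetic division with c = 3. Coefficients: -3, 2, -7, 2, 0, -8
Bring down -3.
  -3 * 3 = -9; -9 + 2 = -7
  -7 * 3 = -21; -21 - 7 = -28
  -28 * 3 = -84; -84 + 2 = -82
  -82 * 3 = -246; -246 + 0 = -246
  -246 * 3 = -738; -738 - 8 = -746
Quotient: -3y^4 - 7y^3 - 28y^2 - 82y - 246, Remainder: -746


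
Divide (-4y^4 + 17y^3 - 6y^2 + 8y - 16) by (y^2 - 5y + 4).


(-4y^4 + 17y^3 - 6y^2 + 8y - 16) / (y^2 - 5y + 4)
Step 1: -4y^2 * (y^2 - 5y + 4) = -4y^4 + 20y^3 - 16y^2; subtract.
Step 2: -3y * (y^2 - 5y + 4) = -3y^3 + 15y^2 - 12y; subtract.
Step 3: -5 * (y^2 - 5y + 4) = -5y^2 + 25y - 20; subtract.
Quotient: -4y^2 - 3y - 5, Remainder: -5y + 4


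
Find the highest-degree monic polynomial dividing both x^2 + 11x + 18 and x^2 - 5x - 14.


Factor each:
  x^2 + 11x + 18 = (x + 2)(x + 9)
  x^2 - 5x - 14 = (x + 2)(x - 7)
Common monic factor: x + 2


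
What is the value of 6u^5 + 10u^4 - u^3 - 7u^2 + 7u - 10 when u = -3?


Using direct substitution:
  6 * (-3)^5 = -1458
  10 * (-3)^4 = 810
  -1 * (-3)^3 = 27
  -7 * (-3)^2 = -63
  7 * (-3)^1 = -21
  constant: -10
Sum = -1458 + 810 + 27 - 63 - 21 - 10 = -715


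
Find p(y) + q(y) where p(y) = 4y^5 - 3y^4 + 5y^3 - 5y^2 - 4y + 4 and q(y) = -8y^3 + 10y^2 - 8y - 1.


Align terms by degree and add:
  4y^5 - 3y^4 + 5y^3 - 5y^2 - 4y + 4
  -8y^3 + 10y^2 - 8y - 1
= 4y^5 - 3y^4 - 3y^3 + 5y^2 - 12y + 3


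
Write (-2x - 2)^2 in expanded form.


Expand (-2x - 2)^2 by repeated multiplication:
= 4x^2 + 8x + 4


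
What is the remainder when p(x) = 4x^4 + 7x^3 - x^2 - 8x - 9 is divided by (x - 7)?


By the Remainder Theorem, the remainder equals p(7):
  4*(7)^4 = 9604
  7*(7)^3 = 2401
  -1*(7)^2 = -49
  -8*(7)^1 = -56
  constant: -9
Sum: 9604 + 2401 - 49 - 56 - 9 = 11891


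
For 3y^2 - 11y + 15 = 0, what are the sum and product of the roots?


For ay^2+by+c=0: sum = -b/a, product = c/a.
a=3, b=-11, c=15
Sum = -(-11)/3 = 11/3
Product = (15)/3 = 5


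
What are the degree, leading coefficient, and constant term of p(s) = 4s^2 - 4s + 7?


Highest power of s is 2, with coefficient 4. Constant term is 7.
Degree = 2, leading coefficient = 4, constant term = 7


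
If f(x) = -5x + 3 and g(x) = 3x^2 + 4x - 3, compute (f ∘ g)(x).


Substitute g(x) into f:
f(g(x)) = -5*(3x^2 + 4x - 3) + 3
Expand and combine: -15x^2 - 20x + 18


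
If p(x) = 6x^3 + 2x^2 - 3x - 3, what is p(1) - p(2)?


p(1) = 2
p(2) = 47
p(1) - p(2) = 2 - 47 = -45


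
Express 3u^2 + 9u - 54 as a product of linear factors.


Roots satisfy r1 + r2 = -b/a = -3 and r1*r2 = c/a = -18.
So r1 = -6, r2 = 3.
3u^2 + 9u - 54 = 3(u - r1)(u - r2) = 3(u + 6)(u - 3)


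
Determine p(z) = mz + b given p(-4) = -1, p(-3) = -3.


p(z) = mz + b. Using p(-4)=-1, p(-3)=-3:
m = (-1 + 3)/(-4 + 3) = 2/-1 = -2
b = -1 - m*(-4) = -1 - 8 = -9
p(z) = -2z - 9


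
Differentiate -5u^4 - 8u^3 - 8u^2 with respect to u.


Apply the power rule term by term:
  d/du(-5u^4) = -20u^3
  d/du(-8u^3) = -24u^2
  d/du(-8u^2) = -16u
p'(u) = -20u^3 - 24u^2 - 16u


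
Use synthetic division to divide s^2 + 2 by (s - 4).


Synthetic division with c = 4. Coefficients: 1, 0, 2
Bring down 1.
  1 * 4 = 4; 4 + 0 = 4
  4 * 4 = 16; 16 + 2 = 18
Quotient: s + 4, Remainder: 18


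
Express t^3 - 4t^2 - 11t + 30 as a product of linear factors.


Try integer roots (divisors of 30). t=-3: p(-3)=0.
Divide out (t + 3): quotient is t^2 - 7t + 10.
Factor the quadratic: (t - 2)(t - 5)
Result: (t + 3)(t - 2)(t - 5)


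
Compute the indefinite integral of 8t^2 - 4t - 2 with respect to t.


Reverse power rule on each term:
  ∫ 8t^2 dt = (8/3)t^3
  ∫ -4t dt = -2t^2
  ∫ -2 dt = -2t
F(t) = (8/3)t^3 - 2t^2 - 2t + C


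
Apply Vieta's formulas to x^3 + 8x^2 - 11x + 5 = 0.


Monic cubic x^3+bx^2+cx+d=0: sum=-b, pairwise sum=c, product=-d.
b=8, c=-11, d=5
r1+r2+r3 = -8
r1r2+r1r3+r2r3 = -11
r1r2r3 = -5


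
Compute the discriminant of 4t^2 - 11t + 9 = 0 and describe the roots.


D = b^2 - 4ac = (-11)^2 - 4(4)(9) = 121 - 144 = -23
Since D < 0: two complex conjugate roots (no real roots)


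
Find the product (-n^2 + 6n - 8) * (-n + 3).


Distribute each term of the first polynomial:
  (-n^2)(-n + 3) = n^3 - 3n^2
  (6n)(-n + 3) = -6n^2 + 18n
  (-8)(-n + 3) = 8n - 24
Sum: n^3 - 9n^2 + 26n - 24


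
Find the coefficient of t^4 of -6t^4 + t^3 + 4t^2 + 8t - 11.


Read off the coefficient of t^4: -6


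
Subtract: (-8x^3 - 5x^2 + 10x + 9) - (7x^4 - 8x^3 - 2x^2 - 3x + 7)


Distribute the minus sign:
  (-8x^3 - 5x^2 + 10x + 9)
- (7x^4 - 8x^3 - 2x^2 - 3x + 7)
Negate second polynomial: -7x^4 + 8x^3 + 2x^2 + 3x - 7
Add: -7x^4 - 3x^2 + 13x + 2


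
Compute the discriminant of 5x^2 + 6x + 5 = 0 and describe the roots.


D = b^2 - 4ac = (6)^2 - 4(5)(5) = 36 - 100 = -64
Since D < 0: two complex conjugate roots (no real roots)


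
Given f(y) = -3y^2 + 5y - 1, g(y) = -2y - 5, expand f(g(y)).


Substitute g(y) into f:
f(g(y)) = -3*(-2y - 5)^2 + 5*(-2y - 5) + (-1)
(-2y - 5)^2 = 4y^2 + 20y + 25
Expand and combine: -12y^2 - 70y - 101


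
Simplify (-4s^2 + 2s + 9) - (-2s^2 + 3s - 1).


Distribute the minus sign:
  (-4s^2 + 2s + 9)
- (-2s^2 + 3s - 1)
Negate second polynomial: 2s^2 - 3s + 1
Add: -2s^2 - s + 10


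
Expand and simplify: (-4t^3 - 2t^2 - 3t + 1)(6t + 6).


Distribute each term of the first polynomial:
  (-4t^3)(6t + 6) = -24t^4 - 24t^3
  (-2t^2)(6t + 6) = -12t^3 - 12t^2
  (-3t)(6t + 6) = -18t^2 - 18t
  (1)(6t + 6) = 6t + 6
Sum: -24t^4 - 36t^3 - 30t^2 - 12t + 6


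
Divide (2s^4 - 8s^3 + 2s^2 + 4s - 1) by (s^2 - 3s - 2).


(2s^4 - 8s^3 + 2s^2 + 4s - 1) / (s^2 - 3s - 2)
Step 1: 2s^2 * (s^2 - 3s - 2) = 2s^4 - 6s^3 - 4s^2; subtract.
Step 2: -2s * (s^2 - 3s - 2) = -2s^3 + 6s^2 + 4s; subtract.
Step 3: 0 * (s^2 - 3s - 2) = 0; subtract.
Quotient: 2s^2 - 2s, Remainder: -1


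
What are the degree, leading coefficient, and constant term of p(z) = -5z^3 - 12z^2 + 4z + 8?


Highest power of z is 3, with coefficient -5. Constant term is 8.
Degree = 3, leading coefficient = -5, constant term = 8


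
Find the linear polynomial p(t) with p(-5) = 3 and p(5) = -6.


p(t) = mt + b. Using p(-5)=3, p(5)=-6:
m = (3 + 6)/(-5 - 5) = 9/-10 = -9/10
b = 3 - m*(-5) = 3 - 9/2 = -3/2
p(t) = -(9/10)t - (3/2)


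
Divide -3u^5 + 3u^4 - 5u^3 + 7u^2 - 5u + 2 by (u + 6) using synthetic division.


Synthetic division with c = -6. Coefficients: -3, 3, -5, 7, -5, 2
Bring down -3.
  -3 * -6 = 18; 18 + 3 = 21
  21 * -6 = -126; -126 - 5 = -131
  -131 * -6 = 786; 786 + 7 = 793
  793 * -6 = -4758; -4758 - 5 = -4763
  -4763 * -6 = 28578; 28578 + 2 = 28580
Quotient: -3u^4 + 21u^3 - 131u^2 + 793u - 4763, Remainder: 28580


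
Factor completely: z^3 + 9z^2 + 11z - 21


Try integer roots (divisors of -21). z=-7: p(-7)=0.
Divide out (z + 7): quotient is z^2 + 2z - 3.
Factor the quadratic: (z + 3)(z - 1)
Result: (z + 7)(z + 3)(z - 1)


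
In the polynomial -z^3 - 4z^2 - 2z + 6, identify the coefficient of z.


Read off the coefficient of z: -2


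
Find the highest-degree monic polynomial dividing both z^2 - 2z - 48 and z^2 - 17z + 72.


Factor each:
  z^2 - 2z - 48 = (z - 8)(z + 6)
  z^2 - 17z + 72 = (z - 8)(z - 9)
Common monic factor: z - 8


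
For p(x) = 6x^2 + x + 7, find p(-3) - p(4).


p(-3) = 58
p(4) = 107
p(-3) - p(4) = 58 - 107 = -49


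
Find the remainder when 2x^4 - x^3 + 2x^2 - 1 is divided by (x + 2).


By the Remainder Theorem, the remainder equals p(-2):
  2*(-2)^4 = 32
  -1*(-2)^3 = 8
  2*(-2)^2 = 8
  0*(-2)^1 = 0
  constant: -1
Sum: 32 + 8 + 8 + 0 - 1 = 47


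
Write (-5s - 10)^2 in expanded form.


Expand (-5s - 10)^2 by repeated multiplication:
= 25s^2 + 100s + 100


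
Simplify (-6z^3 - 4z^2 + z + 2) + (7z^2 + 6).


Align terms by degree and add:
  -6z^3 - 4z^2 + z + 2
+ 7z^2 + 6
= -6z^3 + 3z^2 + z + 8


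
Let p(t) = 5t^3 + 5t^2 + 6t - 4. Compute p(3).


Using direct substitution:
  5 * (3)^3 = 135
  5 * (3)^2 = 45
  6 * (3)^1 = 18
  constant: -4
Sum = 135 + 45 + 18 - 4 = 194


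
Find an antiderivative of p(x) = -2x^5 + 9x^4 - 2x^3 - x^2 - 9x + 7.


Reverse power rule on each term:
  ∫ -2x^5 dx = -(1/3)x^6
  ∫ 9x^4 dx = (9/5)x^5
  ∫ -2x^3 dx = -(1/2)x^4
  ∫ -x^2 dx = -(1/3)x^3
  ∫ -9x dx = -(9/2)x^2
  ∫ 7 dx = 7x
F(x) = -(1/3)x^6 + (9/5)x^5 - (1/2)x^4 - (1/3)x^3 - (9/2)x^2 + 7x + C


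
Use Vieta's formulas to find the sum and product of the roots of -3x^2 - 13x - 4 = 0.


For ax^2+bx+c=0: sum = -b/a, product = c/a.
a=-3, b=-13, c=-4
Sum = -(-13)/-3 = -13/3
Product = (-4)/-3 = 4/3


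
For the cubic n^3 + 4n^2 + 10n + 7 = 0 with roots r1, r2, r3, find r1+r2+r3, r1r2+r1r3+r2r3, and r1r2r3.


Monic cubic n^3+bn^2+cn+d=0: sum=-b, pairwise sum=c, product=-d.
b=4, c=10, d=7
r1+r2+r3 = -4
r1r2+r1r3+r2r3 = 10
r1r2r3 = -7


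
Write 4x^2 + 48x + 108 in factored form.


Roots satisfy r1 + r2 = -b/a = -12 and r1*r2 = c/a = 27.
So r1 = -9, r2 = -3.
4x^2 + 48x + 108 = 4(x - r1)(x - r2) = 4(x + 9)(x + 3)


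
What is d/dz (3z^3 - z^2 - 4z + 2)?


Apply the power rule term by term:
  d/dz(3z^3) = 9z^2
  d/dz(-z^2) = -2z
  d/dz(-4z) = -4
  d/dz(2) = 0
p'(z) = 9z^2 - 2z - 4


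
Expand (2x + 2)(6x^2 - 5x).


Distribute each term of the first polynomial:
  (2x)(6x^2 - 5x) = 12x^3 - 10x^2
  (2)(6x^2 - 5x) = 12x^2 - 10x
Sum: 12x^3 + 2x^2 - 10x


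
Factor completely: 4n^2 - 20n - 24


Roots satisfy r1 + r2 = -b/a = 5 and r1*r2 = c/a = -6.
So r1 = 6, r2 = -1.
4n^2 - 20n - 24 = 4(n - r1)(n - r2) = 4(n - 6)(n + 1)


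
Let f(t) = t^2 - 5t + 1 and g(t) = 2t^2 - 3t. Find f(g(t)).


Substitute g(t) into f:
f(g(t)) = 1*(2t^2 - 3t)^2 + (-5)*(2t^2 - 3t) + 1
(2t^2 - 3t)^2 = 4t^4 - 12t^3 + 9t^2
Expand and combine: 4t^4 - 12t^3 - t^2 + 15t + 1


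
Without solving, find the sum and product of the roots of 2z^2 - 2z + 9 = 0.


For az^2+bz+c=0: sum = -b/a, product = c/a.
a=2, b=-2, c=9
Sum = -(-2)/2 = 1
Product = (9)/2 = 9/2


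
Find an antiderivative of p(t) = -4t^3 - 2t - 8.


Reverse power rule on each term:
  ∫ -4t^3 dt = -t^4
  ∫ -2t dt = -t^2
  ∫ -8 dt = -8t
F(t) = -t^4 - t^2 - 8t + C


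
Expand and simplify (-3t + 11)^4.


Expand (-3t + 11)^4 by repeated multiplication:
  (-3t + 11)^2 = 9t^2 - 66t + 121
  (-3t + 11)^3 = -27t^3 + 297t^2 - 1089t + 1331
= 81t^4 - 1188t^3 + 6534t^2 - 15972t + 14641


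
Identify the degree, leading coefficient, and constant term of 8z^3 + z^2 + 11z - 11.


Highest power of z is 3, with coefficient 8. Constant term is -11.
Degree = 3, leading coefficient = 8, constant term = -11


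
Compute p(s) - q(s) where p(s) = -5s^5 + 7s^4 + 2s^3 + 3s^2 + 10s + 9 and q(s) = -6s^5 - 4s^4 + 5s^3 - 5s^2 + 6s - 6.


Distribute the minus sign:
  (-5s^5 + 7s^4 + 2s^3 + 3s^2 + 10s + 9)
- (-6s^5 - 4s^4 + 5s^3 - 5s^2 + 6s - 6)
Negate second polynomial: 6s^5 + 4s^4 - 5s^3 + 5s^2 - 6s + 6
Add: s^5 + 11s^4 - 3s^3 + 8s^2 + 4s + 15


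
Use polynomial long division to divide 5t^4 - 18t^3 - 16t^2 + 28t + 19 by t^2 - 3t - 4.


(5t^4 - 18t^3 - 16t^2 + 28t + 19) / (t^2 - 3t - 4)
Step 1: 5t^2 * (t^2 - 3t - 4) = 5t^4 - 15t^3 - 20t^2; subtract.
Step 2: -3t * (t^2 - 3t - 4) = -3t^3 + 9t^2 + 12t; subtract.
Step 3: -5 * (t^2 - 3t - 4) = -5t^2 + 15t + 20; subtract.
Quotient: 5t^2 - 3t - 5, Remainder: t - 1


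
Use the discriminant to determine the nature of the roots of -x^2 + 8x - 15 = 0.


D = b^2 - 4ac = (8)^2 - 4(-1)(-15) = 64 - 60 = 4
Since D > 0: two distinct rational roots


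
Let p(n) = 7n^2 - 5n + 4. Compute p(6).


Using direct substitution:
  7 * (6)^2 = 252
  -5 * (6)^1 = -30
  constant: 4
Sum = 252 - 30 + 4 = 226


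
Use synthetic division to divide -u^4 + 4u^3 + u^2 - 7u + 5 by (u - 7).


Synthetic division with c = 7. Coefficients: -1, 4, 1, -7, 5
Bring down -1.
  -1 * 7 = -7; -7 + 4 = -3
  -3 * 7 = -21; -21 + 1 = -20
  -20 * 7 = -140; -140 - 7 = -147
  -147 * 7 = -1029; -1029 + 5 = -1024
Quotient: -u^3 - 3u^2 - 20u - 147, Remainder: -1024


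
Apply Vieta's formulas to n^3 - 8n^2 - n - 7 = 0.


Monic cubic n^3+bn^2+cn+d=0: sum=-b, pairwise sum=c, product=-d.
b=-8, c=-1, d=-7
r1+r2+r3 = 8
r1r2+r1r3+r2r3 = -1
r1r2r3 = 7


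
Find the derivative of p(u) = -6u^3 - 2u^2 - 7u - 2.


Apply the power rule term by term:
  d/du(-6u^3) = -18u^2
  d/du(-2u^2) = -4u
  d/du(-7u) = -7
  d/du(-2) = 0
p'(u) = -18u^2 - 4u - 7


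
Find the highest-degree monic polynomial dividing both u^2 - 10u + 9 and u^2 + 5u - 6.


Factor each:
  u^2 - 10u + 9 = (u - 1)(u - 9)
  u^2 + 5u - 6 = (u - 1)(u + 6)
Common monic factor: u - 1


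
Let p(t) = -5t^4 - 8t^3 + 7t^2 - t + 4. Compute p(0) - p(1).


p(0) = 4
p(1) = -3
p(0) - p(1) = 4 + 3 = 7


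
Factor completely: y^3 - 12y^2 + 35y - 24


Try integer roots (divisors of -24). y=1: p(1)=0.
Divide out (y - 1): quotient is y^2 - 11y + 24.
Factor the quadratic: (y - 3)(y - 8)
Result: (y - 1)(y - 3)(y - 8)


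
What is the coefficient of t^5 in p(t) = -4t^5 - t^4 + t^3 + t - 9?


Read off the coefficient of t^5: -4


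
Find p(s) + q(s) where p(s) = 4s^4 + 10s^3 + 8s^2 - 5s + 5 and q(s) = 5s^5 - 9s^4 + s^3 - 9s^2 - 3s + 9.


Align terms by degree and add:
  4s^4 + 10s^3 + 8s^2 - 5s + 5
+ 5s^5 - 9s^4 + s^3 - 9s^2 - 3s + 9
= 5s^5 - 5s^4 + 11s^3 - s^2 - 8s + 14


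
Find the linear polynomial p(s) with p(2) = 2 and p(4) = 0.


p(s) = ms + b. Using p(2)=2, p(4)=0:
m = (2)/(2 - 4) = 2/-2 = -1
b = 2 - m*(2) = 2 + 2 = 4
p(s) = -s + 4


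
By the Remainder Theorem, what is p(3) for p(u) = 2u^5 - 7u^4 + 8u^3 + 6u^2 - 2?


By the Remainder Theorem, the remainder equals p(3):
  2*(3)^5 = 486
  -7*(3)^4 = -567
  8*(3)^3 = 216
  6*(3)^2 = 54
  0*(3)^1 = 0
  constant: -2
Sum: 486 - 567 + 216 + 54 + 0 - 2 = 187


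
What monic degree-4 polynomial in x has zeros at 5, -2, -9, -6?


p(x) = (x - 5)(x + 2)(x + 9)(x + 6)
Expand: x^4 + 12x^3 - x^2 - 312x - 540


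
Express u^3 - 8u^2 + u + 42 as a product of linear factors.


Try integer roots (divisors of 42). u=-2: p(-2)=0.
Divide out (u + 2): quotient is u^2 - 10u + 21.
Factor the quadratic: (u - 7)(u - 3)
Result: (u + 2)(u - 7)(u - 3)


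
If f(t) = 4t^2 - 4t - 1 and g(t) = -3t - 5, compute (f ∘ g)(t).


Substitute g(t) into f:
f(g(t)) = 4*(-3t - 5)^2 + (-4)*(-3t - 5) + (-1)
(-3t - 5)^2 = 9t^2 + 30t + 25
Expand and combine: 36t^2 + 132t + 119


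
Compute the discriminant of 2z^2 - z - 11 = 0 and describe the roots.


D = b^2 - 4ac = (-1)^2 - 4(2)(-11) = 1 + 88 = 89
Since D > 0: two distinct irrational roots


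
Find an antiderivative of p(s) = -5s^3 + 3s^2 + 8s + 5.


Reverse power rule on each term:
  ∫ -5s^3 ds = -(5/4)s^4
  ∫ 3s^2 ds = s^3
  ∫ 8s ds = 4s^2
  ∫ 5 ds = 5s
F(s) = -(5/4)s^4 + s^3 + 4s^2 + 5s + C


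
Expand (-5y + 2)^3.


Expand (-5y + 2)^3 by repeated multiplication:
  (-5y + 2)^2 = 25y^2 - 20y + 4
= -125y^3 + 150y^2 - 60y + 8


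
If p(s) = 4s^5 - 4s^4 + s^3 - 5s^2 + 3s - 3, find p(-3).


Using direct substitution:
  4 * (-3)^5 = -972
  -4 * (-3)^4 = -324
  1 * (-3)^3 = -27
  -5 * (-3)^2 = -45
  3 * (-3)^1 = -9
  constant: -3
Sum = -972 - 324 - 27 - 45 - 9 - 3 = -1380


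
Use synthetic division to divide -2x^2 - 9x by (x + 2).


Synthetic division with c = -2. Coefficients: -2, -9, 0
Bring down -2.
  -2 * -2 = 4; 4 - 9 = -5
  -5 * -2 = 10; 10 + 0 = 10
Quotient: -2x - 5, Remainder: 10


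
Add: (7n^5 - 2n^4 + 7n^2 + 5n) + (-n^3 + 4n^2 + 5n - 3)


Align terms by degree and add:
  7n^5 - 2n^4 + 7n^2 + 5n
  -n^3 + 4n^2 + 5n - 3
= 7n^5 - 2n^4 - n^3 + 11n^2 + 10n - 3


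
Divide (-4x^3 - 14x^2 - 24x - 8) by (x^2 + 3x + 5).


(-4x^3 - 14x^2 - 24x - 8) / (x^2 + 3x + 5)
Step 1: -4x * (x^2 + 3x + 5) = -4x^3 - 12x^2 - 20x; subtract.
Step 2: -2 * (x^2 + 3x + 5) = -2x^2 - 6x - 10; subtract.
Quotient: -4x - 2, Remainder: 2x + 2


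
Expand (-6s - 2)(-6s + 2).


Distribute each term of the first polynomial:
  (-6s)(-6s + 2) = 36s^2 - 12s
  (-2)(-6s + 2) = 12s - 4
Sum: 36s^2 - 4


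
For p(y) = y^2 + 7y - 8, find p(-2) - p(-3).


p(-2) = -18
p(-3) = -20
p(-2) - p(-3) = -18 + 20 = 2


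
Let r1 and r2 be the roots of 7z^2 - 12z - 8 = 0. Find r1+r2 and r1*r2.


For az^2+bz+c=0: sum = -b/a, product = c/a.
a=7, b=-12, c=-8
Sum = -(-12)/7 = 12/7
Product = (-8)/7 = -8/7


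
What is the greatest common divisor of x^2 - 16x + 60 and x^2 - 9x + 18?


Factor each:
  x^2 - 16x + 60 = (x - 6)(x - 10)
  x^2 - 9x + 18 = (x - 6)(x - 3)
Common monic factor: x - 6


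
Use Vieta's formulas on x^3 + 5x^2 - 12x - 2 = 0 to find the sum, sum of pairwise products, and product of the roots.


Monic cubic x^3+bx^2+cx+d=0: sum=-b, pairwise sum=c, product=-d.
b=5, c=-12, d=-2
r1+r2+r3 = -5
r1r2+r1r3+r2r3 = -12
r1r2r3 = 2


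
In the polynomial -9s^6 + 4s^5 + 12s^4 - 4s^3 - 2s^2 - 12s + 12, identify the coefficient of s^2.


Read off the coefficient of s^2: -2


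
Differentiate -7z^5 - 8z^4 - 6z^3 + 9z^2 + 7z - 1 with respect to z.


Apply the power rule term by term:
  d/dz(-7z^5) = -35z^4
  d/dz(-8z^4) = -32z^3
  d/dz(-6z^3) = -18z^2
  d/dz(9z^2) = 18z
  d/dz(7z) = 7
  d/dz(-1) = 0
p'(z) = -35z^4 - 32z^3 - 18z^2 + 18z + 7


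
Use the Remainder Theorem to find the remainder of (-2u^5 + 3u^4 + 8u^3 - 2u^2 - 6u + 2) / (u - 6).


By the Remainder Theorem, the remainder equals p(6):
  -2*(6)^5 = -15552
  3*(6)^4 = 3888
  8*(6)^3 = 1728
  -2*(6)^2 = -72
  -6*(6)^1 = -36
  constant: 2
Sum: -15552 + 3888 + 1728 - 72 - 36 + 2 = -10042


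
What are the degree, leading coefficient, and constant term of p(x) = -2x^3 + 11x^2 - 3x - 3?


Highest power of x is 3, with coefficient -2. Constant term is -3.
Degree = 3, leading coefficient = -2, constant term = -3


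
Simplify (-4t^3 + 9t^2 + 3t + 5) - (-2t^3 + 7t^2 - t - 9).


Distribute the minus sign:
  (-4t^3 + 9t^2 + 3t + 5)
- (-2t^3 + 7t^2 - t - 9)
Negate second polynomial: 2t^3 - 7t^2 + t + 9
Add: -2t^3 + 2t^2 + 4t + 14


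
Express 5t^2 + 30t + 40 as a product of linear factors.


Roots satisfy r1 + r2 = -b/a = -6 and r1*r2 = c/a = 8.
So r1 = -4, r2 = -2.
5t^2 + 30t + 40 = 5(t - r1)(t - r2) = 5(t + 4)(t + 2)


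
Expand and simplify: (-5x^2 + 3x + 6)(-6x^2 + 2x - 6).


Distribute each term of the first polynomial:
  (-5x^2)(-6x^2 + 2x - 6) = 30x^4 - 10x^3 + 30x^2
  (3x)(-6x^2 + 2x - 6) = -18x^3 + 6x^2 - 18x
  (6)(-6x^2 + 2x - 6) = -36x^2 + 12x - 36
Sum: 30x^4 - 28x^3 - 6x - 36


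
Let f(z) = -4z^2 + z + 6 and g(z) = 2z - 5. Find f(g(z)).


Substitute g(z) into f:
f(g(z)) = -4*(2z - 5)^2 + 1*(2z - 5) + 6
(2z - 5)^2 = 4z^2 - 20z + 25
Expand and combine: -16z^2 + 82z - 99


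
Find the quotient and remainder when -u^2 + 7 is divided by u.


(-u^2 + 7) / (u)
Step 1: -u * (u) = -u^2; subtract.
Step 2: 0 * (u) = 0; subtract.
Quotient: -u, Remainder: 7


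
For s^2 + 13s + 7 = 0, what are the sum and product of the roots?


For as^2+bs+c=0: sum = -b/a, product = c/a.
a=1, b=13, c=7
Sum = -(13)/1 = -13
Product = (7)/1 = 7


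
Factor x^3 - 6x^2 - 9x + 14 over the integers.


Try integer roots (divisors of 14). x=7: p(7)=0.
Divide out (x - 7): quotient is x^2 + x - 2.
Factor the quadratic: (x + 2)(x - 1)
Result: (x - 7)(x + 2)(x - 1)


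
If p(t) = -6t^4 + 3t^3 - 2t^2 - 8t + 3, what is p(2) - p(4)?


p(2) = -93
p(4) = -1405
p(2) - p(4) = -93 + 1405 = 1312


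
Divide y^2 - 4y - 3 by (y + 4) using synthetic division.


Synthetic division with c = -4. Coefficients: 1, -4, -3
Bring down 1.
  1 * -4 = -4; -4 - 4 = -8
  -8 * -4 = 32; 32 - 3 = 29
Quotient: y - 8, Remainder: 29


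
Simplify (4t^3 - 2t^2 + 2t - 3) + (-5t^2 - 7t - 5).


Align terms by degree and add:
  4t^3 - 2t^2 + 2t - 3
  -5t^2 - 7t - 5
= 4t^3 - 7t^2 - 5t - 8


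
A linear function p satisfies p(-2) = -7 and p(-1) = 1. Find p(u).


p(u) = mu + b. Using p(-2)=-7, p(-1)=1:
m = (-7 - 1)/(-2 + 1) = -8/-1 = 8
b = -7 - m*(-2) = -7 + 16 = 9
p(u) = 8u + 9


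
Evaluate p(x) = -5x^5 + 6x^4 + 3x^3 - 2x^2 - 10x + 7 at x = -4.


Using direct substitution:
  -5 * (-4)^5 = 5120
  6 * (-4)^4 = 1536
  3 * (-4)^3 = -192
  -2 * (-4)^2 = -32
  -10 * (-4)^1 = 40
  constant: 7
Sum = 5120 + 1536 - 192 - 32 + 40 + 7 = 6479


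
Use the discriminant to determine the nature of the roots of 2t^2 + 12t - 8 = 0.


D = b^2 - 4ac = (12)^2 - 4(2)(-8) = 144 + 64 = 208
Since D > 0: two distinct irrational roots


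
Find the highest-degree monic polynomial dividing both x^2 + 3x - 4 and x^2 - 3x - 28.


Factor each:
  x^2 + 3x - 4 = (x + 4)(x - 1)
  x^2 - 3x - 28 = (x + 4)(x - 7)
Common monic factor: x + 4


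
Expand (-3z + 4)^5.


Expand (-3z + 4)^5 by repeated multiplication:
  (-3z + 4)^2 = 9z^2 - 24z + 16
  (-3z + 4)^3 = -27z^3 + 108z^2 - 144z + 64
  (-3z + 4)^4 = 81z^4 - 432z^3 + 864z^2 - 768z + 256
= -243z^5 + 1620z^4 - 4320z^3 + 5760z^2 - 3840z + 1024


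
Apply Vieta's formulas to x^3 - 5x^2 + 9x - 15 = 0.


Monic cubic x^3+bx^2+cx+d=0: sum=-b, pairwise sum=c, product=-d.
b=-5, c=9, d=-15
r1+r2+r3 = 5
r1r2+r1r3+r2r3 = 9
r1r2r3 = 15


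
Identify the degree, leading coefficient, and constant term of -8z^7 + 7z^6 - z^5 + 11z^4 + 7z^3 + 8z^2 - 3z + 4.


Highest power of z is 7, with coefficient -8. Constant term is 4.
Degree = 7, leading coefficient = -8, constant term = 4


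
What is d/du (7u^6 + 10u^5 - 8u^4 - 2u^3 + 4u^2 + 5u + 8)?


Apply the power rule term by term:
  d/du(7u^6) = 42u^5
  d/du(10u^5) = 50u^4
  d/du(-8u^4) = -32u^3
  d/du(-2u^3) = -6u^2
  d/du(4u^2) = 8u
  d/du(5u) = 5
  d/du(8) = 0
p'(u) = 42u^5 + 50u^4 - 32u^3 - 6u^2 + 8u + 5


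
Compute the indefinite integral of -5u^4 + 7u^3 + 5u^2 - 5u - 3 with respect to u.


Reverse power rule on each term:
  ∫ -5u^4 du = -u^5
  ∫ 7u^3 du = (7/4)u^4
  ∫ 5u^2 du = (5/3)u^3
  ∫ -5u du = -(5/2)u^2
  ∫ -3 du = -3u
F(u) = -u^5 + (7/4)u^4 + (5/3)u^3 - (5/2)u^2 - 3u + C


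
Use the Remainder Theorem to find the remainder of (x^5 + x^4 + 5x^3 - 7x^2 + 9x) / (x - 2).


By the Remainder Theorem, the remainder equals p(2):
  1*(2)^5 = 32
  1*(2)^4 = 16
  5*(2)^3 = 40
  -7*(2)^2 = -28
  9*(2)^1 = 18
  constant: 0
Sum: 32 + 16 + 40 - 28 + 18 + 0 = 78


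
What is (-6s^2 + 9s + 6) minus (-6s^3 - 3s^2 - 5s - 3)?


Distribute the minus sign:
  (-6s^2 + 9s + 6)
- (-6s^3 - 3s^2 - 5s - 3)
Negate second polynomial: 6s^3 + 3s^2 + 5s + 3
Add: 6s^3 - 3s^2 + 14s + 9


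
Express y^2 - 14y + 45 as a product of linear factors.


Roots satisfy r1 + r2 = -b/a = 14 and r1*r2 = c/a = 45.
So r1 = 9, r2 = 5.
y^2 - 14y + 45 = (y - r1)(y - r2) = (y - 9)(y - 5)


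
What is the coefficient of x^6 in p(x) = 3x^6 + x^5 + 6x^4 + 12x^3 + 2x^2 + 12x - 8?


Read off the coefficient of x^6: 3


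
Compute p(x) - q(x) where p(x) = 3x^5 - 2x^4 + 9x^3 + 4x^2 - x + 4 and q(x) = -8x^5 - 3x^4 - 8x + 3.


Distribute the minus sign:
  (3x^5 - 2x^4 + 9x^3 + 4x^2 - x + 4)
- (-8x^5 - 3x^4 - 8x + 3)
Negate second polynomial: 8x^5 + 3x^4 + 8x - 3
Add: 11x^5 + x^4 + 9x^3 + 4x^2 + 7x + 1


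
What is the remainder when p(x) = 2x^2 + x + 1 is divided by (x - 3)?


By the Remainder Theorem, the remainder equals p(3):
  2*(3)^2 = 18
  1*(3)^1 = 3
  constant: 1
Sum: 18 + 3 + 1 = 22


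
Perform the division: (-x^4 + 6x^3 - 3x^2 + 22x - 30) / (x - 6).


(-x^4 + 6x^3 - 3x^2 + 22x - 30) / (x - 6)
Step 1: -x^3 * (x - 6) = -x^4 + 6x^3; subtract.
Step 2: 0 * (x - 6) = 0; subtract.
Step 3: -3x * (x - 6) = -3x^2 + 18x; subtract.
Step 4: 4 * (x - 6) = 4x - 24; subtract.
Quotient: -x^3 - 3x + 4, Remainder: -6


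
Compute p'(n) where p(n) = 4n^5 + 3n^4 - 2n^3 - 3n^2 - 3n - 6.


Apply the power rule term by term:
  d/dn(4n^5) = 20n^4
  d/dn(3n^4) = 12n^3
  d/dn(-2n^3) = -6n^2
  d/dn(-3n^2) = -6n
  d/dn(-3n) = -3
  d/dn(-6) = 0
p'(n) = 20n^4 + 12n^3 - 6n^2 - 6n - 3


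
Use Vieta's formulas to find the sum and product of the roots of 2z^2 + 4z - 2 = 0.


For az^2+bz+c=0: sum = -b/a, product = c/a.
a=2, b=4, c=-2
Sum = -(4)/2 = -2
Product = (-2)/2 = -1


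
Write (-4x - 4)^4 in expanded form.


Expand (-4x - 4)^4 by repeated multiplication:
  (-4x - 4)^2 = 16x^2 + 32x + 16
  (-4x - 4)^3 = -64x^3 - 192x^2 - 192x - 64
= 256x^4 + 1024x^3 + 1536x^2 + 1024x + 256


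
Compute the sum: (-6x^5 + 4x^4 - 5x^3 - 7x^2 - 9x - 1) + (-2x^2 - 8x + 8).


Align terms by degree and add:
  -6x^5 + 4x^4 - 5x^3 - 7x^2 - 9x - 1
  -2x^2 - 8x + 8
= -6x^5 + 4x^4 - 5x^3 - 9x^2 - 17x + 7


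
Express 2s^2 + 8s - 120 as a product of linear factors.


Roots satisfy r1 + r2 = -b/a = -4 and r1*r2 = c/a = -60.
So r1 = 6, r2 = -10.
2s^2 + 8s - 120 = 2(s - r1)(s - r2) = 2(s - 6)(s + 10)


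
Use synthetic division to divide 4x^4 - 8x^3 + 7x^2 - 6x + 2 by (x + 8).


Synthetic division with c = -8. Coefficients: 4, -8, 7, -6, 2
Bring down 4.
  4 * -8 = -32; -32 - 8 = -40
  -40 * -8 = 320; 320 + 7 = 327
  327 * -8 = -2616; -2616 - 6 = -2622
  -2622 * -8 = 20976; 20976 + 2 = 20978
Quotient: 4x^3 - 40x^2 + 327x - 2622, Remainder: 20978


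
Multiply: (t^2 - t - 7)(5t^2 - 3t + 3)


Distribute each term of the first polynomial:
  (t^2)(5t^2 - 3t + 3) = 5t^4 - 3t^3 + 3t^2
  (-t)(5t^2 - 3t + 3) = -5t^3 + 3t^2 - 3t
  (-7)(5t^2 - 3t + 3) = -35t^2 + 21t - 21
Sum: 5t^4 - 8t^3 - 29t^2 + 18t - 21


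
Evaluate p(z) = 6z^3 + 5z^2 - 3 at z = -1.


Using direct substitution:
  6 * (-1)^3 = -6
  5 * (-1)^2 = 5
  0 * (-1)^1 = 0
  constant: -3
Sum = -6 + 5 + 0 - 3 = -4


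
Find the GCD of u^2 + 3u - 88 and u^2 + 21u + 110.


Factor each:
  u^2 + 3u - 88 = (u + 11)(u - 8)
  u^2 + 21u + 110 = (u + 11)(u + 10)
Common monic factor: u + 11


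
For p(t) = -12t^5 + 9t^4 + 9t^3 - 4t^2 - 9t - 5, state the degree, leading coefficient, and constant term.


Highest power of t is 5, with coefficient -12. Constant term is -5.
Degree = 5, leading coefficient = -12, constant term = -5


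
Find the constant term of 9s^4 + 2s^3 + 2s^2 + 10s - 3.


Read off the constant term: -3


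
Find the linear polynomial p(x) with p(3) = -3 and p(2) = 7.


p(x) = mx + b. Using p(3)=-3, p(2)=7:
m = (-3 - 7)/(3 - 2) = -10/1 = -10
b = -3 - m*(3) = -3 + 30 = 27
p(x) = -10x + 27


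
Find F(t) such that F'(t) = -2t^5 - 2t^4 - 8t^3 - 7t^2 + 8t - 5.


Reverse power rule on each term:
  ∫ -2t^5 dt = -(1/3)t^6
  ∫ -2t^4 dt = -(2/5)t^5
  ∫ -8t^3 dt = -2t^4
  ∫ -7t^2 dt = -(7/3)t^3
  ∫ 8t dt = 4t^2
  ∫ -5 dt = -5t
F(t) = -(1/3)t^6 - (2/5)t^5 - 2t^4 - (7/3)t^3 + 4t^2 - 5t + C


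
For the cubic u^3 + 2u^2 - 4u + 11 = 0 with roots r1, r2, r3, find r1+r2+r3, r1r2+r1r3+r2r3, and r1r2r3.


Monic cubic u^3+bu^2+cu+d=0: sum=-b, pairwise sum=c, product=-d.
b=2, c=-4, d=11
r1+r2+r3 = -2
r1r2+r1r3+r2r3 = -4
r1r2r3 = -11


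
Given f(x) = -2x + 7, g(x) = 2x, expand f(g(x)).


Substitute g(x) into f:
f(g(x)) = -2*(2x) + 7
Expand and combine: -4x + 7


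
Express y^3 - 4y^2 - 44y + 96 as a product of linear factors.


Try integer roots (divisors of 96). y=8: p(8)=0.
Divide out (y - 8): quotient is y^2 + 4y - 12.
Factor the quadratic: (y - 2)(y + 6)
Result: (y - 8)(y - 2)(y + 6)


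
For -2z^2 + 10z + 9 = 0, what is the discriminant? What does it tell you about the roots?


D = b^2 - 4ac = (10)^2 - 4(-2)(9) = 100 + 72 = 172
Since D > 0: two distinct irrational roots


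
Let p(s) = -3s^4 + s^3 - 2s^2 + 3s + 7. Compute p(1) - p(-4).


p(1) = 6
p(-4) = -869
p(1) - p(-4) = 6 + 869 = 875


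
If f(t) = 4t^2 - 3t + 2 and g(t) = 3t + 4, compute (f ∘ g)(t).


Substitute g(t) into f:
f(g(t)) = 4*(3t + 4)^2 + (-3)*(3t + 4) + 2
(3t + 4)^2 = 9t^2 + 24t + 16
Expand and combine: 36t^2 + 87t + 54


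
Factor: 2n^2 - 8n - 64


Roots satisfy r1 + r2 = -b/a = 4 and r1*r2 = c/a = -32.
So r1 = -4, r2 = 8.
2n^2 - 8n - 64 = 2(n - r1)(n - r2) = 2(n + 4)(n - 8)


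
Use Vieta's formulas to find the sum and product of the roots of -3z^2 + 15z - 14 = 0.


For az^2+bz+c=0: sum = -b/a, product = c/a.
a=-3, b=15, c=-14
Sum = -(15)/-3 = 5
Product = (-14)/-3 = 14/3


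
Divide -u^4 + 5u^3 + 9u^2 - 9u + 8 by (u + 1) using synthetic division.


Synthetic division with c = -1. Coefficients: -1, 5, 9, -9, 8
Bring down -1.
  -1 * -1 = 1; 1 + 5 = 6
  6 * -1 = -6; -6 + 9 = 3
  3 * -1 = -3; -3 - 9 = -12
  -12 * -1 = 12; 12 + 8 = 20
Quotient: -u^3 + 6u^2 + 3u - 12, Remainder: 20


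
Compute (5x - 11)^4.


Expand (5x - 11)^4 by repeated multiplication:
  (5x - 11)^2 = 25x^2 - 110x + 121
  (5x - 11)^3 = 125x^3 - 825x^2 + 1815x - 1331
= 625x^4 - 5500x^3 + 18150x^2 - 26620x + 14641
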